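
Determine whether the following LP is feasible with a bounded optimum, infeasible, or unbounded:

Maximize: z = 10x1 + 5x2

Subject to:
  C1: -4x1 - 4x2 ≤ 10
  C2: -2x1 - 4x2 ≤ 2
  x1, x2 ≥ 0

Unbounded (objective can increase without bound)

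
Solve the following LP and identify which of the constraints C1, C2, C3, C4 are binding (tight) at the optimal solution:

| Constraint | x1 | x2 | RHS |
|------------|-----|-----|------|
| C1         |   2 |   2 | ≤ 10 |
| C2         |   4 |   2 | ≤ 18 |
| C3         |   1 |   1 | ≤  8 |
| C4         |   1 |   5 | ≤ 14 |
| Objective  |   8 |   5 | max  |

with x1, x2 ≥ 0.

At x1 = 4, x2 = 1, compute slack b - a·x for each constraint:
  C1: 10 − 10 = 0  (binding)
  C2: 18 − 18 = 0  (binding)
  C3: 8 − 5 = 3  (slack)
  C4: 14 − 9 = 5  (slack)

Optimal: x1 = 4, x2 = 1
Binding: C1, C2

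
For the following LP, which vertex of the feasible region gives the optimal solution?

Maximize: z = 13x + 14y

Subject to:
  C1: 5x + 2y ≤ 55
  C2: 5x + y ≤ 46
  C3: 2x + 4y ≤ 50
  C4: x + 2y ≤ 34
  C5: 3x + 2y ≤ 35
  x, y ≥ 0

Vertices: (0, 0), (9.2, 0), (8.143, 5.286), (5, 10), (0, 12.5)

Evaluate the objective at each vertex of the feasible region:
  z(0, 0) = 0
  z(9.2, 0) = 119.6
  z(8.143, 5.286) = 179.9
  z(5, 10) = 205  ←
  z(0, 12.5) = 175
The maximum is at x = 5, y = 10.

(5, 10)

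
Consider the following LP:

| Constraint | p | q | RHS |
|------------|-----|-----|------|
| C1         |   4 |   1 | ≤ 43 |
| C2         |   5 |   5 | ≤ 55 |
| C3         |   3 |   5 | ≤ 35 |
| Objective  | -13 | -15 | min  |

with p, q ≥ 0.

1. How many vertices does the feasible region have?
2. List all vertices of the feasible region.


1. 5
2. (0, 0), (10.75, 0), (10.67, 0.3333), (10, 1), (0, 7)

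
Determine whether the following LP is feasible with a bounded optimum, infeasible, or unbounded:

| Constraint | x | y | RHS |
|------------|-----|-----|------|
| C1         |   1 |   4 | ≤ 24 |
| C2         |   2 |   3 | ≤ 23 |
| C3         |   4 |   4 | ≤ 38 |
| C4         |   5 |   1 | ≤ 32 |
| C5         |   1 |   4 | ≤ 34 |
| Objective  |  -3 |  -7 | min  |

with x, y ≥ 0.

Feasible with a bounded optimal solution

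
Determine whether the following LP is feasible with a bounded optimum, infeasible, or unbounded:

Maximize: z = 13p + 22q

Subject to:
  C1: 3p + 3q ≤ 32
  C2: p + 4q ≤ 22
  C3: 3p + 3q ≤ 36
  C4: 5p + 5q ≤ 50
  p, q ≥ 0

Feasible with a bounded optimal solution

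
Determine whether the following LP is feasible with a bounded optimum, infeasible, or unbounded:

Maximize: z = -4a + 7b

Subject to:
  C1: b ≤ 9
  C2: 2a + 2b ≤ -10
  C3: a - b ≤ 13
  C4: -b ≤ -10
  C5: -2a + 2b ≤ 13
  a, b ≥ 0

Infeasible (no feasible solution exists)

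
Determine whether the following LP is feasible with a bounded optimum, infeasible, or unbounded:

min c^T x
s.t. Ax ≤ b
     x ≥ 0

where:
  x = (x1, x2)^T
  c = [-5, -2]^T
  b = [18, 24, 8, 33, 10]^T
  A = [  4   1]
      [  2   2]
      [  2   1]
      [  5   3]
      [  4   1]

Feasible with a bounded optimal solution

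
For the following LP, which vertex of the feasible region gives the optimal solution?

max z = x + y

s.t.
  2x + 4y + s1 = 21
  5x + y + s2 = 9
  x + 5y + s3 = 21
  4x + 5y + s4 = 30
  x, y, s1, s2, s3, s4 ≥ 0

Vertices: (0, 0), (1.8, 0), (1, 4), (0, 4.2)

Evaluate the objective at each vertex of the feasible region:
  z(0, 0) = 0
  z(1.8, 0) = 1.8
  z(1, 4) = 5  ←
  z(0, 4.2) = 4.2
The maximum is at x = 1, y = 4.

(1, 4)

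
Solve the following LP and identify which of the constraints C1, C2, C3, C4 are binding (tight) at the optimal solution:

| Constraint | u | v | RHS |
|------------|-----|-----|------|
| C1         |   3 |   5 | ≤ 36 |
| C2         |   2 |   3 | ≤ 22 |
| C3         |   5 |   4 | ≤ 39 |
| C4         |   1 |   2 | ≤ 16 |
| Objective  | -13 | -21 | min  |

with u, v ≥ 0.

At u = 2, v = 6, compute slack b - a·x for each constraint:
  C1: 36 − 36 = 0  (binding)
  C2: 22 − 22 = 0  (binding)
  C3: 39 − 34 = 5  (slack)
  C4: 16 − 14 = 2  (slack)

Optimal: u = 2, v = 6
Binding: C1, C2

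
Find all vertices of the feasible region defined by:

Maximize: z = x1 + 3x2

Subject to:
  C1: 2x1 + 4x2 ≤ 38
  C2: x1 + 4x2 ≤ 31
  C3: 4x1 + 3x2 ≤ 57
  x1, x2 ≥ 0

(0, 0), (14.25, 0), (11.4, 3.8), (7, 6), (0, 7.75)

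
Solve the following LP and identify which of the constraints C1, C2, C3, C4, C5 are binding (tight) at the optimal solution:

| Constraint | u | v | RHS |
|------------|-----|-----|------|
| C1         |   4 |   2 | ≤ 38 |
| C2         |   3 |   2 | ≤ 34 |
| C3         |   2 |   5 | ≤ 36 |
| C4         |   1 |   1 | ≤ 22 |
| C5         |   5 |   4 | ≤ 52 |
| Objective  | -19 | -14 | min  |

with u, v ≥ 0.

At u = 8, v = 3, compute slack b - a·x for each constraint:
  C1: 38 − 38 = 0  (binding)
  C2: 34 − 30 = 4  (slack)
  C3: 36 − 31 = 5  (slack)
  C4: 22 − 11 = 11  (slack)
  C5: 52 − 52 = 0  (binding)

Optimal: u = 8, v = 3
Binding: C1, C5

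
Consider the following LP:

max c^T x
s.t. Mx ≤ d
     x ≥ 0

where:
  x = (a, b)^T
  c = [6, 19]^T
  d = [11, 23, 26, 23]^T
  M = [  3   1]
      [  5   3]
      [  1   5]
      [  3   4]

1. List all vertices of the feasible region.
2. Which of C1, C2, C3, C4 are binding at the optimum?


1. (0, 0), (3.667, 0), (2.5, 3.5), (2.091, 4.182), (1, 5), (0, 5.2)
2. C3, C4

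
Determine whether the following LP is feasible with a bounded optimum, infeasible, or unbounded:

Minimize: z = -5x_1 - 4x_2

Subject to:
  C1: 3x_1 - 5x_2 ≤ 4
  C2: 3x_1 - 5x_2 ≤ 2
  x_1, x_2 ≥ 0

Unbounded (objective can decrease without bound)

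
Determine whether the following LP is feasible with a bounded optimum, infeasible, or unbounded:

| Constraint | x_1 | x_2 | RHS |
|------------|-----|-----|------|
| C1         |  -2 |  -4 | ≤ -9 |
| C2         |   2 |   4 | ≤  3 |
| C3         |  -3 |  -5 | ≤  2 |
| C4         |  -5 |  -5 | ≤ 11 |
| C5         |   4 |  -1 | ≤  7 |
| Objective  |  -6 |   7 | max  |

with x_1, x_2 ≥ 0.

Infeasible (no feasible solution exists)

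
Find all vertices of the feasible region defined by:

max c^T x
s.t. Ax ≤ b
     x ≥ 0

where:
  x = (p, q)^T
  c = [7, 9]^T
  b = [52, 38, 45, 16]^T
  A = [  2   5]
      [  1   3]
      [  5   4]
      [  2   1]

(0, 0), (8, 0), (6.333, 3.333), (1, 10), (0, 10.4)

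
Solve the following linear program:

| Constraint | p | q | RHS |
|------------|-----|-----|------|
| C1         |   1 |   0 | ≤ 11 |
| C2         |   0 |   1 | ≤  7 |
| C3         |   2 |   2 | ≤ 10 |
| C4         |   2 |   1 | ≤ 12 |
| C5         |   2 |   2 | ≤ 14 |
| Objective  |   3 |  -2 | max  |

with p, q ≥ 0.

Evaluate the objective at each vertex of the feasible region:
  z(0, 0) = 0
  z(5, 0) = 15  ←
  z(0, 5) = -10
The maximum is at p = 5, q = 0.

p = 5, q = 0, z = 15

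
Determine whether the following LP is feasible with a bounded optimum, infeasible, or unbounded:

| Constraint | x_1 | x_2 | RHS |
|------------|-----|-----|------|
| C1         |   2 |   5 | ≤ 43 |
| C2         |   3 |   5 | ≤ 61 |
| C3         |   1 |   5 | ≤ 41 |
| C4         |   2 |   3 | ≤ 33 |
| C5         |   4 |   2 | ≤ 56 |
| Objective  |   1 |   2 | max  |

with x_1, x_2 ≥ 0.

Feasible with a bounded optimal solution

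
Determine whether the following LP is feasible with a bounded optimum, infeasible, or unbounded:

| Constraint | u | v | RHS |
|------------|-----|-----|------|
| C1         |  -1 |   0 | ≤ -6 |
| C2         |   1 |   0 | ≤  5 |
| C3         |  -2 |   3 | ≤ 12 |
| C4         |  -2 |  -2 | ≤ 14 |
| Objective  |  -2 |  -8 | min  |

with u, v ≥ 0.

Infeasible (no feasible solution exists)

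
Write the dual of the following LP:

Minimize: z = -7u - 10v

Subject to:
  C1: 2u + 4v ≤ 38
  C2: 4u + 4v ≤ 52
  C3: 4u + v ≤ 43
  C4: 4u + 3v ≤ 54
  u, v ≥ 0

Primal min cᵀx s.t. Ax ≤ b, x ≥ 0  →  Dual max −bᵀy s.t. Aᵀy ≥ −c, y ≥ 0.

Maximize: z = -38y1 - 52y2 - 43y3 - 54y4

Subject to:
  2y1 + 4y2 + 4y3 + 4y4 ≥ 7
  4y1 + 4y2 + y3 + 3y4 ≥ 10
  y1, y2, y3, y4 ≥ 0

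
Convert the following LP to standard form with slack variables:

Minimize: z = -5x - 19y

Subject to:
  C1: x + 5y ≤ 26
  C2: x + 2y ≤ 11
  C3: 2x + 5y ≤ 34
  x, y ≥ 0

min z = -5x - 19y

s.t.
  x + 5y + s1 = 26
  x + 2y + s2 = 11
  2x + 5y + s3 = 34
  x, y, s1, s2, s3 ≥ 0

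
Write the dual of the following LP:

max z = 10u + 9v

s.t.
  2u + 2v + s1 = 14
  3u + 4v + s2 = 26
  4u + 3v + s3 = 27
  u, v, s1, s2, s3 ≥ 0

Primal max cᵀx s.t. Ax ≤ b, x ≥ 0  →  Dual min bᵀy s.t. Aᵀy ≥ c, y ≥ 0.

Minimize: z = 14y1 + 26y2 + 27y3

Subject to:
  2y1 + 3y2 + 4y3 ≥ 10
  2y1 + 4y2 + 3y3 ≥ 9
  y1, y2, y3 ≥ 0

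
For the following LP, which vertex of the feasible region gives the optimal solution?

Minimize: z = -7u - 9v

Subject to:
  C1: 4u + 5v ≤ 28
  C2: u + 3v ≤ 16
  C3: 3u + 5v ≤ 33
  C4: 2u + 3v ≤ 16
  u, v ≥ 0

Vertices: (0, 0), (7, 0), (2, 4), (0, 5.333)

Evaluate the objective at each vertex of the feasible region:
  z(0, 0) = 0
  z(7, 0) = -49
  z(2, 4) = -50  ←
  z(0, 5.333) = -48
The minimum is at u = 2, v = 4.

(2, 4)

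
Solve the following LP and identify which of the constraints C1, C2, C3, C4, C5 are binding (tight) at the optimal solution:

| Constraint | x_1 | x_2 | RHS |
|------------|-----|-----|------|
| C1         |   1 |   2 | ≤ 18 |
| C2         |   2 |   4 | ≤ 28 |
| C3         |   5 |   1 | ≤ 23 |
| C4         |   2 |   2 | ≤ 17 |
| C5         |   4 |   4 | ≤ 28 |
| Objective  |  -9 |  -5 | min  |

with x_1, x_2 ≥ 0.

At x_1 = 4, x_2 = 3, compute slack b - a·x for each constraint:
  C1: 18 − 10 = 8  (slack)
  C2: 28 − 20 = 8  (slack)
  C3: 23 − 23 = 0  (binding)
  C4: 17 − 14 = 3  (slack)
  C5: 28 − 28 = 0  (binding)

Optimal: x_1 = 4, x_2 = 3
Binding: C3, C5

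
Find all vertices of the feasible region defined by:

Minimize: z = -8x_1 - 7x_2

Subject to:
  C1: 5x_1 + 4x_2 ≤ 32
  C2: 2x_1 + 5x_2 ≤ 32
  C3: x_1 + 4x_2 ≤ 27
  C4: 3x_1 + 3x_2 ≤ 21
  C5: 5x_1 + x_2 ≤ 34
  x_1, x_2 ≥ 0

(0, 0), (6.4, 0), (4, 3), (1, 6), (0, 6.4)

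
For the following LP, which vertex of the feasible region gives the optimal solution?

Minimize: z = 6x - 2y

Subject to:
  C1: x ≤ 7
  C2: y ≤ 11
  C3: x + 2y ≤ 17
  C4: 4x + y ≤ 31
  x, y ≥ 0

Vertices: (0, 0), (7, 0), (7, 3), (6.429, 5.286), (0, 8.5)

Evaluate the objective at each vertex of the feasible region:
  z(0, 0) = 0
  z(7, 0) = 42
  z(7, 3) = 36
  z(6.429, 5.286) = 28
  z(0, 8.5) = -17  ←
The minimum is at x = 0, y = 8.5.

(0, 8.5)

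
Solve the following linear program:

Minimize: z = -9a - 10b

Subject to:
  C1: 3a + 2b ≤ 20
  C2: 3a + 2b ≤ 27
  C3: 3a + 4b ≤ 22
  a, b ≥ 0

Evaluate the objective at each vertex of the feasible region:
  z(0, 0) = 0
  z(6.667, 0) = -60
  z(6, 1) = -64  ←
  z(0, 5.5) = -55
The minimum is at a = 6, b = 1.

a = 6, b = 1, z = -64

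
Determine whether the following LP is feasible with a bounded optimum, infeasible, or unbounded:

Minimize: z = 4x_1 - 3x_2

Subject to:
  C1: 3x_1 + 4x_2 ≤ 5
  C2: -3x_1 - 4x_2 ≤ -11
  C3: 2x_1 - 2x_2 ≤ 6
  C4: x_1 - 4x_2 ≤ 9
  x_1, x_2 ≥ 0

Infeasible (no feasible solution exists)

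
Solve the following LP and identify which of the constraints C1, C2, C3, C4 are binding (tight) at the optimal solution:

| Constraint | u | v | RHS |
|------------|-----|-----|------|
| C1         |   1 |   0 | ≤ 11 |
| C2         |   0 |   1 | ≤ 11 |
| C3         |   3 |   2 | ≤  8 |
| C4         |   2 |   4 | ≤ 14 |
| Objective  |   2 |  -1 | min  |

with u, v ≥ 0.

At u = 0, v = 3.5, compute slack b - a·x for each constraint:
  C1: 11 − 0 = 11  (slack)
  C2: 11 − 3.5 = 7.5  (slack)
  C3: 8 − 7 = 1  (slack)
  C4: 14 − 14 = 0  (binding)

Optimal: u = 0, v = 3.5
Binding: C4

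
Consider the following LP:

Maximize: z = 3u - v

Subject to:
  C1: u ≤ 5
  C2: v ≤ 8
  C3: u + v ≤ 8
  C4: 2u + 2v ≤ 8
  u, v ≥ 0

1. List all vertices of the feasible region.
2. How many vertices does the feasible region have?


1. (0, 0), (4, 0), (0, 4)
2. 3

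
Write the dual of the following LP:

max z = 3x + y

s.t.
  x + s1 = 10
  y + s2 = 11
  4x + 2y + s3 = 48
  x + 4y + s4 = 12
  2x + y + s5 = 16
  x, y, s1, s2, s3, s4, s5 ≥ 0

Primal max cᵀx s.t. Ax ≤ b, x ≥ 0  →  Dual min bᵀy s.t. Aᵀy ≥ c, y ≥ 0.

Minimize: z = 10y1 + 11y2 + 48y3 + 12y4 + 16y5

Subject to:
  y1 + 4y3 + y4 + 2y5 ≥ 3
  y2 + 2y3 + 4y4 + y5 ≥ 1
  y1, y2, y3, y4, y5 ≥ 0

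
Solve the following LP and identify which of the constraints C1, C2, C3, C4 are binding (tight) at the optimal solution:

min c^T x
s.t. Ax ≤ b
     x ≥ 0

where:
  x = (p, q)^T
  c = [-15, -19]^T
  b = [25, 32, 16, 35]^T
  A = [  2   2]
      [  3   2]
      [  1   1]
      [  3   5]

At p = 10, q = 1, compute slack b - a·x for each constraint:
  C1: 25 − 22 = 3  (slack)
  C2: 32 − 32 = 0  (binding)
  C3: 16 − 11 = 5  (slack)
  C4: 35 − 35 = 0  (binding)

Optimal: p = 10, q = 1
Binding: C2, C4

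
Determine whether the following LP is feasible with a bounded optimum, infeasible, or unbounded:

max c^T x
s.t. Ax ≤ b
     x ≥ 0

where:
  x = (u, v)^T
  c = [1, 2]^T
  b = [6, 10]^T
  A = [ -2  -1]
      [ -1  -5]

Unbounded (objective can increase without bound)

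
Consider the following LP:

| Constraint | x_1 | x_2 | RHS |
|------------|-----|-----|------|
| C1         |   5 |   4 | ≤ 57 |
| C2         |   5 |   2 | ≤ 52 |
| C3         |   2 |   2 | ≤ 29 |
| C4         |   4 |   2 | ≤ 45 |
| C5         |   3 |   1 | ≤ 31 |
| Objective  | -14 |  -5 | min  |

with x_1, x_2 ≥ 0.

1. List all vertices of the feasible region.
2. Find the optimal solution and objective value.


1. (0, 0), (10.33, 0), (10, 1), (9.4, 2.5), (0, 14.25)
2. x_1 = 10, x_2 = 1, z = -145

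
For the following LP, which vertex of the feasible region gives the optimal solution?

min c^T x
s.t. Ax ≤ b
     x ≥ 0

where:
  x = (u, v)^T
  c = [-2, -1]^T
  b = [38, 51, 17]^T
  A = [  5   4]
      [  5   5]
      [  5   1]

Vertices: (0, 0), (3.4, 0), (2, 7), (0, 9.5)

Evaluate the objective at each vertex of the feasible region:
  z(0, 0) = 0
  z(3.4, 0) = -6.8
  z(2, 7) = -11  ←
  z(0, 9.5) = -9.5
The minimum is at u = 2, v = 7.

(2, 7)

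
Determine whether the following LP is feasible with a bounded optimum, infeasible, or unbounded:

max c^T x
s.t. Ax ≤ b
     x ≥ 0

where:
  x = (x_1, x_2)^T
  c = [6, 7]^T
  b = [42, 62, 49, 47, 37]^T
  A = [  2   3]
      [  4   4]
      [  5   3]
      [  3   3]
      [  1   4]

Feasible with a bounded optimal solution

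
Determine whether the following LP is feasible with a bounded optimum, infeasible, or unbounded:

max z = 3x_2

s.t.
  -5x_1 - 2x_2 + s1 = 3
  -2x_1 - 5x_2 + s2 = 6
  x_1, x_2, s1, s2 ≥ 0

Unbounded (objective can increase without bound)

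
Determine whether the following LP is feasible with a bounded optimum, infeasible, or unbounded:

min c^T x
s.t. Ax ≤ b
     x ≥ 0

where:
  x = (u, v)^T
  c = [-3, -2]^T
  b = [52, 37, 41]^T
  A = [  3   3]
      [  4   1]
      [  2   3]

Feasible with a bounded optimal solution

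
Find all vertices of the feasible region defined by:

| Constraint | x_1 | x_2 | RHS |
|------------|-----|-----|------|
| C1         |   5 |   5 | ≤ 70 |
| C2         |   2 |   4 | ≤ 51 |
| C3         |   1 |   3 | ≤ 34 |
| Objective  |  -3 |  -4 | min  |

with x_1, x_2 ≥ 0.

(0, 0), (14, 0), (4, 10), (0, 11.33)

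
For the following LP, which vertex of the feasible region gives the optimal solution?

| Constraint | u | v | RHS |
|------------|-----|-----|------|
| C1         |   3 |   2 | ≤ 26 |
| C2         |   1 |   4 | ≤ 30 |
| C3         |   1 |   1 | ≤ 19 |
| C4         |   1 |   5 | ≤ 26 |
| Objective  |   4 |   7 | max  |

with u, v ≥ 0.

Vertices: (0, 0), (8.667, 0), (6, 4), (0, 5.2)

Evaluate the objective at each vertex of the feasible region:
  z(0, 0) = 0
  z(8.667, 0) = 34.67
  z(6, 4) = 52  ←
  z(0, 5.2) = 36.4
The maximum is at u = 6, v = 4.

(6, 4)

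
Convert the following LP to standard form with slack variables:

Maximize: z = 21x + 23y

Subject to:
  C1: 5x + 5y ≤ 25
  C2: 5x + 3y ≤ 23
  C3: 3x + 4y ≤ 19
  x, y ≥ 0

max z = 21x + 23y

s.t.
  5x + 5y + s1 = 25
  5x + 3y + s2 = 23
  3x + 4y + s3 = 19
  x, y, s1, s2, s3 ≥ 0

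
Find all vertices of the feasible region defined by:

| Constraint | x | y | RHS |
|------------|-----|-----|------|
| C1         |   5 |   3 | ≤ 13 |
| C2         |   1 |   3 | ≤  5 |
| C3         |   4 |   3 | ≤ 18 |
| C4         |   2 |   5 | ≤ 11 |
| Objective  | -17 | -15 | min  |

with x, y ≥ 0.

(0, 0), (2.6, 0), (2, 1), (0, 1.667)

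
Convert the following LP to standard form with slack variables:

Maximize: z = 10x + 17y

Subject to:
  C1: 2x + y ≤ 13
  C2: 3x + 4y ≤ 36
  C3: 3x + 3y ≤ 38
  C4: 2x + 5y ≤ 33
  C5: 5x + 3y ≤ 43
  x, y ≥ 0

max z = 10x + 17y

s.t.
  2x + y + s1 = 13
  3x + 4y + s2 = 36
  3x + 3y + s3 = 38
  2x + 5y + s4 = 33
  5x + 3y + s5 = 43
  x, y, s1, s2, s3, s4, s5 ≥ 0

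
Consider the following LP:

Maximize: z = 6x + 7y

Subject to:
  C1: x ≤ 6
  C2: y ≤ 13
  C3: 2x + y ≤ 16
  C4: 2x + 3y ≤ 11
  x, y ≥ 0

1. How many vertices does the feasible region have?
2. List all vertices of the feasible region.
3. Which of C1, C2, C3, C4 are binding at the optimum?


1. 3
2. (0, 0), (5.5, 0), (0, 3.667)
3. C4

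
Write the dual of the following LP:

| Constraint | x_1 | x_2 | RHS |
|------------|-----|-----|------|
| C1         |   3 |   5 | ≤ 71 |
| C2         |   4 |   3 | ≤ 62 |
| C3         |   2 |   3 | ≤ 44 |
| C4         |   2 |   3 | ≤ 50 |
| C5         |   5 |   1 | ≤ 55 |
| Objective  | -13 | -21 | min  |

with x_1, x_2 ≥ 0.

Primal min cᵀx s.t. Ax ≤ b, x ≥ 0  →  Dual max −bᵀy s.t. Aᵀy ≥ −c, y ≥ 0.

Maximize: z = -71y1 - 62y2 - 44y3 - 50y4 - 55y5

Subject to:
  3y1 + 4y2 + 2y3 + 2y4 + 5y5 ≥ 13
  5y1 + 3y2 + 3y3 + 3y4 + y5 ≥ 21
  y1, y2, y3, y4, y5 ≥ 0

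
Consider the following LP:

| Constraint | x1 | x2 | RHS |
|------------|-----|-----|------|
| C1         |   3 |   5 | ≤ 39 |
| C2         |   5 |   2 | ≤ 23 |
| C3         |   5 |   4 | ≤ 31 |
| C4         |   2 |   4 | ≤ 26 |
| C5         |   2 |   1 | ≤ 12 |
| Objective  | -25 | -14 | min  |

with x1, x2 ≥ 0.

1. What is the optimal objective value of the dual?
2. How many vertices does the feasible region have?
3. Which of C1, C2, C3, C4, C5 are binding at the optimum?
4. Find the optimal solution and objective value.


1. -131
2. 5
3. C2, C3
4. x1 = 3, x2 = 4, z = -131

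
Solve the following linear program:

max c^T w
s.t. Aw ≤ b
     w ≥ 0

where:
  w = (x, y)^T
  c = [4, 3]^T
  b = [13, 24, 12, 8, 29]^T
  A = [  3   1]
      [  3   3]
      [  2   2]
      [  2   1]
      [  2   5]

Evaluate the objective at each vertex of the feasible region:
  z(0, 0) = 0
  z(4, 0) = 16
  z(2, 4) = 20  ←
  z(0.3333, 5.667) = 18.33
  z(0, 5.8) = 17.4
The maximum is at x = 2, y = 4.

x = 2, y = 4, z = 20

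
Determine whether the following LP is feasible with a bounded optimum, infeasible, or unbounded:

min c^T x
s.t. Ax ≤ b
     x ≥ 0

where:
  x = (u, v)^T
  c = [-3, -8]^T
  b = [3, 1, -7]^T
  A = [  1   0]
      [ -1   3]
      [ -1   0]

Infeasible (no feasible solution exists)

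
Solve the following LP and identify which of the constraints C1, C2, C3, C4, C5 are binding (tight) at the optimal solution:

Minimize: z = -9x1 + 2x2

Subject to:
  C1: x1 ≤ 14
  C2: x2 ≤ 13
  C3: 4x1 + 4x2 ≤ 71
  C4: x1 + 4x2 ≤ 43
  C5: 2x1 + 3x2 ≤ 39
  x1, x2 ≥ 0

At x1 = 14, x2 = 0, compute slack b - a·x for each constraint:
  C1: 14 − 14 = 0  (binding)
  C2: 13 − 0 = 13  (slack)
  C3: 71 − 56 = 15  (slack)
  C4: 43 − 14 = 29  (slack)
  C5: 39 − 28 = 11  (slack)

Optimal: x1 = 14, x2 = 0
Binding: C1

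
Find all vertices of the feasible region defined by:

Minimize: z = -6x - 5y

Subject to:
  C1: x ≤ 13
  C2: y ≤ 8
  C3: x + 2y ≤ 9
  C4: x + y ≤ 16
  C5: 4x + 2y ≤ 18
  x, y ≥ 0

(0, 0), (4.5, 0), (3, 3), (0, 4.5)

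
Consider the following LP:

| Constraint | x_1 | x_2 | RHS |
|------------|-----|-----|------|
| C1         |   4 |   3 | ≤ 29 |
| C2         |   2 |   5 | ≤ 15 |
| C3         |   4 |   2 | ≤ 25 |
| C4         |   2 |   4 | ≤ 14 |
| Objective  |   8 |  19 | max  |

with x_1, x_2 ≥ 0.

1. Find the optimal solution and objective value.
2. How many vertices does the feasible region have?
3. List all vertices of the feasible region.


1. x_1 = 5, x_2 = 1, z = 59
2. 5
3. (0, 0), (6.25, 0), (6, 0.5), (5, 1), (0, 3)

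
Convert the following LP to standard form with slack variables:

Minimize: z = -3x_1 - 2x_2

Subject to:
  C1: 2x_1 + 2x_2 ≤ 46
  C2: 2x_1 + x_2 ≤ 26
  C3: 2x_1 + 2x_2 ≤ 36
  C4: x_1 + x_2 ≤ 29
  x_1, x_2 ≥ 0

min z = -3x_1 - 2x_2

s.t.
  2x_1 + 2x_2 + s1 = 46
  2x_1 + x_2 + s2 = 26
  2x_1 + 2x_2 + s3 = 36
  x_1 + x_2 + s4 = 29
  x_1, x_2, s1, s2, s3, s4 ≥ 0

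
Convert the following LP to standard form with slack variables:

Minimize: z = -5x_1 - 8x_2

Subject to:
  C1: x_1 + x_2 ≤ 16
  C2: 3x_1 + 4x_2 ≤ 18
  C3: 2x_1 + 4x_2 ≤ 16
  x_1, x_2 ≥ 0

min z = -5x_1 - 8x_2

s.t.
  x_1 + x_2 + s1 = 16
  3x_1 + 4x_2 + s2 = 18
  2x_1 + 4x_2 + s3 = 16
  x_1, x_2, s1, s2, s3 ≥ 0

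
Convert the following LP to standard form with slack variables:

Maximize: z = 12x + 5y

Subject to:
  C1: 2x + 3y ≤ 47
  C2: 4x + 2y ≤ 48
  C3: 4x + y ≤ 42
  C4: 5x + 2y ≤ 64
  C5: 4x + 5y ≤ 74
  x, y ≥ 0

max z = 12x + 5y

s.t.
  2x + 3y + s1 = 47
  4x + 2y + s2 = 48
  4x + y + s3 = 42
  5x + 2y + s4 = 64
  4x + 5y + s5 = 74
  x, y, s1, s2, s3, s4, s5 ≥ 0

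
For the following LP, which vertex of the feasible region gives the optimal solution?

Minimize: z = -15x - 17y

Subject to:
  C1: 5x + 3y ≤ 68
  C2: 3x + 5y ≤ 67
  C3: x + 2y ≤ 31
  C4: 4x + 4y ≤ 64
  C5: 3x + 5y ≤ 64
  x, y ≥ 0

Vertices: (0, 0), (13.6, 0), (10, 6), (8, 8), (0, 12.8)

Evaluate the objective at each vertex of the feasible region:
  z(0, 0) = 0
  z(13.6, 0) = -204
  z(10, 6) = -252
  z(8, 8) = -256  ←
  z(0, 12.8) = -217.6
The minimum is at x = 8, y = 8.

(8, 8)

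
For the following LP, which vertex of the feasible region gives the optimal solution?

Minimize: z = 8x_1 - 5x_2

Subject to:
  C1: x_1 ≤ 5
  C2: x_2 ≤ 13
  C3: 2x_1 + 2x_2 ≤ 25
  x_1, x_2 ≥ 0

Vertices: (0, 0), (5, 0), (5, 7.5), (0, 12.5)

Evaluate the objective at each vertex of the feasible region:
  z(0, 0) = 0
  z(5, 0) = 40
  z(5, 7.5) = 2.5
  z(0, 12.5) = -62.5  ←
The minimum is at x_1 = 0, x_2 = 12.5.

(0, 12.5)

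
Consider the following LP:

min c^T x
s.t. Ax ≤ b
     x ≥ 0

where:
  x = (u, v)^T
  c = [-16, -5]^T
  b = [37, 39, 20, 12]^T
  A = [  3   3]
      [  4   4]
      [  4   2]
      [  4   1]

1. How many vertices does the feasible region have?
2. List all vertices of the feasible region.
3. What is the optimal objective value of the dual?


1. 5
2. (0, 0), (3, 0), (1, 8), (0.25, 9.5), (0, 9.75)
3. -56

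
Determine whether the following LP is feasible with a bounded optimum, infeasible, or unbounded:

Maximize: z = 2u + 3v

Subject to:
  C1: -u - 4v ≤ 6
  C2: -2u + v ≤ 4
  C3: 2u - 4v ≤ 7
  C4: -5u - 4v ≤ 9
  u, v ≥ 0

Unbounded (objective can increase without bound)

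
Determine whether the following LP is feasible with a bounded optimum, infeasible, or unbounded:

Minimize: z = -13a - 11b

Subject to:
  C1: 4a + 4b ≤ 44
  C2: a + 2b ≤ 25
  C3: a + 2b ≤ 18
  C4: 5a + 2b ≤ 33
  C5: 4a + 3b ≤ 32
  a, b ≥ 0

Feasible with a bounded optimal solution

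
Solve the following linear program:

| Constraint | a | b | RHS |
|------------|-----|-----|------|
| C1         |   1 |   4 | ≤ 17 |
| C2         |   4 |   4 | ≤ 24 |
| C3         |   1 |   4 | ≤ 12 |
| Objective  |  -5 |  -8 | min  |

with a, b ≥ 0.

Evaluate the objective at each vertex of the feasible region:
  z(0, 0) = 0
  z(6, 0) = -30
  z(4, 2) = -36  ←
  z(0, 3) = -24
The minimum is at a = 4, b = 2.

a = 4, b = 2, z = -36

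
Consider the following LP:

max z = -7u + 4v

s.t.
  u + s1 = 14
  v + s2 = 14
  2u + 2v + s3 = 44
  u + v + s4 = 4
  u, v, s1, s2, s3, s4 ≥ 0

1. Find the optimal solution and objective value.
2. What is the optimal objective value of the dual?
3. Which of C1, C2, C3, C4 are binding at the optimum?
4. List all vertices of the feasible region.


1. u = 0, v = 4, z = 16
2. 16
3. C4
4. (0, 0), (4, 0), (0, 4)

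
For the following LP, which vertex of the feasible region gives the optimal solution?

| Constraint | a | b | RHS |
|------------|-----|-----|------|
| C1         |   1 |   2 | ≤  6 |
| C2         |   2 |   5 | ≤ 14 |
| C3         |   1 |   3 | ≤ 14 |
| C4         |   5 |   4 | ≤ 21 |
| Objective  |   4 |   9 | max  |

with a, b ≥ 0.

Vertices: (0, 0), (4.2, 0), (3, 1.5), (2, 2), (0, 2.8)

Evaluate the objective at each vertex of the feasible region:
  z(0, 0) = 0
  z(4.2, 0) = 16.8
  z(3, 1.5) = 25.5
  z(2, 2) = 26  ←
  z(0, 2.8) = 25.2
The maximum is at a = 2, b = 2.

(2, 2)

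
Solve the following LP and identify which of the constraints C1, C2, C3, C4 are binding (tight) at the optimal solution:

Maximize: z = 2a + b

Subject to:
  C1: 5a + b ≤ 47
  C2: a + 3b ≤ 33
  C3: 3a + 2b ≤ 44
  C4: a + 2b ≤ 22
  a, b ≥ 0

At a = 8, b = 7, compute slack b - a·x for each constraint:
  C1: 47 − 47 = 0  (binding)
  C2: 33 − 29 = 4  (slack)
  C3: 44 − 38 = 6  (slack)
  C4: 22 − 22 = 0  (binding)

Optimal: a = 8, b = 7
Binding: C1, C4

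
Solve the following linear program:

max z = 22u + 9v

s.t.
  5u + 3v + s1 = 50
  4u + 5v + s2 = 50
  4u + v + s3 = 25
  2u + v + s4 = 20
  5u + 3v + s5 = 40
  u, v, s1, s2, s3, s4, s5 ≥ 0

Evaluate the objective at each vertex of the feasible region:
  z(0, 0) = 0
  z(6.25, 0) = 137.5
  z(5, 5) = 155  ←
  z(3.846, 6.923) = 146.9
  z(0, 10) = 90
The maximum is at u = 5, v = 5.

u = 5, v = 5, z = 155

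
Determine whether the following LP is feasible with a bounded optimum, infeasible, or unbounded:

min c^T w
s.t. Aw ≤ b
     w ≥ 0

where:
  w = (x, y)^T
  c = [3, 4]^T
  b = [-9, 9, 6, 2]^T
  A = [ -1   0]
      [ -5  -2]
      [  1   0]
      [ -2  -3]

Infeasible (no feasible solution exists)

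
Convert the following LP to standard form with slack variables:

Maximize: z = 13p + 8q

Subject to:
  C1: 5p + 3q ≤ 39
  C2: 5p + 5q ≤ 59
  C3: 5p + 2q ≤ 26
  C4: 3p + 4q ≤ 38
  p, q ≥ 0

max z = 13p + 8q

s.t.
  5p + 3q + s1 = 39
  5p + 5q + s2 = 59
  5p + 2q + s3 = 26
  3p + 4q + s4 = 38
  p, q, s1, s2, s3, s4 ≥ 0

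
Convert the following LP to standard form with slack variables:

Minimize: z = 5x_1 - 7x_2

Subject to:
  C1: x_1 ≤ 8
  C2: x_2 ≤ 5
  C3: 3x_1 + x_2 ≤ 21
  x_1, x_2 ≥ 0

min z = 5x_1 - 7x_2

s.t.
  x_1 + s1 = 8
  x_2 + s2 = 5
  3x_1 + x_2 + s3 = 21
  x_1, x_2, s1, s2, s3 ≥ 0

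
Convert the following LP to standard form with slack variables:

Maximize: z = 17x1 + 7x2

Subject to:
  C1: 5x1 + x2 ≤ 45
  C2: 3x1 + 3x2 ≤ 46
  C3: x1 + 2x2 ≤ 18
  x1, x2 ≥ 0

max z = 17x1 + 7x2

s.t.
  5x1 + x2 + s1 = 45
  3x1 + 3x2 + s2 = 46
  x1 + 2x2 + s3 = 18
  x1, x2, s1, s2, s3 ≥ 0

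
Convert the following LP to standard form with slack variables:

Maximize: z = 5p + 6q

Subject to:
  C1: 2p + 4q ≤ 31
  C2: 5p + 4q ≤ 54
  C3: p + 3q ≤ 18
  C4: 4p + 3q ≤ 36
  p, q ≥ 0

max z = 5p + 6q

s.t.
  2p + 4q + s1 = 31
  5p + 4q + s2 = 54
  p + 3q + s3 = 18
  4p + 3q + s4 = 36
  p, q, s1, s2, s3, s4 ≥ 0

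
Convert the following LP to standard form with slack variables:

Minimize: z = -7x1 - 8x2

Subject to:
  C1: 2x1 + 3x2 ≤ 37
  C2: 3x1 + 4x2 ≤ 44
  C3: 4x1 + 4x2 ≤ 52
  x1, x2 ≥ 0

min z = -7x1 - 8x2

s.t.
  2x1 + 3x2 + s1 = 37
  3x1 + 4x2 + s2 = 44
  4x1 + 4x2 + s3 = 52
  x1, x2, s1, s2, s3 ≥ 0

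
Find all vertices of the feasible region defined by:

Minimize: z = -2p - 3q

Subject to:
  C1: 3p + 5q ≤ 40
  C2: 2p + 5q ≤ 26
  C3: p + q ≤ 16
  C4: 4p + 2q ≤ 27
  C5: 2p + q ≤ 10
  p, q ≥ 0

(0, 0), (5, 0), (3, 4), (0, 5.2)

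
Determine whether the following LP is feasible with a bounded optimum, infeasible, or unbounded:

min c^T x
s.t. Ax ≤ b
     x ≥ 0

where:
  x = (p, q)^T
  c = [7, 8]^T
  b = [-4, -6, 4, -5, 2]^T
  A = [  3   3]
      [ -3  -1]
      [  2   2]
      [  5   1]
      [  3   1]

Infeasible (no feasible solution exists)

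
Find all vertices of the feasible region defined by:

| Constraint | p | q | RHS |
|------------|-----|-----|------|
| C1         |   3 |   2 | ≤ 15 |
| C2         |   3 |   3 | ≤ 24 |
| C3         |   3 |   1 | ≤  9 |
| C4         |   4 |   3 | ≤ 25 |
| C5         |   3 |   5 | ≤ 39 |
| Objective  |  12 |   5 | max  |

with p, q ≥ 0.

(0, 0), (3, 0), (1, 6), (0, 7.5)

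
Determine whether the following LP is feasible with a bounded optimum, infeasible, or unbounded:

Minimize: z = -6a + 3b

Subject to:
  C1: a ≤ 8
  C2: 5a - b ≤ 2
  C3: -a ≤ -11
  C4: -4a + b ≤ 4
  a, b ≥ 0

Infeasible (no feasible solution exists)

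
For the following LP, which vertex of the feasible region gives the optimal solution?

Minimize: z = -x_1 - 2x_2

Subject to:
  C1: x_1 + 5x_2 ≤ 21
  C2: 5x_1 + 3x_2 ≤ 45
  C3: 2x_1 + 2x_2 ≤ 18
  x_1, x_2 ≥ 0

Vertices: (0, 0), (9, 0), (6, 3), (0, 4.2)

Evaluate the objective at each vertex of the feasible region:
  z(0, 0) = 0
  z(9, 0) = -9
  z(6, 3) = -12  ←
  z(0, 4.2) = -8.4
The minimum is at x_1 = 6, x_2 = 3.

(6, 3)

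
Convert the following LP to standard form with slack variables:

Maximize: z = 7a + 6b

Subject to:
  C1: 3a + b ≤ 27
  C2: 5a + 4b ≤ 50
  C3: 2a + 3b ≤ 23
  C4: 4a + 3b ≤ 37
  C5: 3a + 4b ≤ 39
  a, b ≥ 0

max z = 7a + 6b

s.t.
  3a + b + s1 = 27
  5a + 4b + s2 = 50
  2a + 3b + s3 = 23
  4a + 3b + s4 = 37
  3a + 4b + s5 = 39
  a, b, s1, s2, s3, s4, s5 ≥ 0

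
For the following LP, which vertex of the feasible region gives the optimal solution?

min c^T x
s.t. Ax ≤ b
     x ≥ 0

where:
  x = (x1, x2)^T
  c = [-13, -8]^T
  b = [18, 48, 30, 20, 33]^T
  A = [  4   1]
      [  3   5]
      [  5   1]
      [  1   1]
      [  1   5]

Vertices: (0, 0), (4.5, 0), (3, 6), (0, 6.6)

Evaluate the objective at each vertex of the feasible region:
  z(0, 0) = 0
  z(4.5, 0) = -58.5
  z(3, 6) = -87  ←
  z(0, 6.6) = -52.8
The minimum is at x1 = 3, x2 = 6.

(3, 6)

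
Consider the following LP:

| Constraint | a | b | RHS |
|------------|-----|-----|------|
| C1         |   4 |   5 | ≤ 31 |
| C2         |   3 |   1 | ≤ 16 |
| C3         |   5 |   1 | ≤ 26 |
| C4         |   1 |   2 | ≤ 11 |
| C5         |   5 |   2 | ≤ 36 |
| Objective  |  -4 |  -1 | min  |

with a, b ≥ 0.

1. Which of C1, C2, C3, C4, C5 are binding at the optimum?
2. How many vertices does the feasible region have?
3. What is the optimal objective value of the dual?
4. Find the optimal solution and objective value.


1. C2, C3
2. 6
3. -21
4. a = 5, b = 1, z = -21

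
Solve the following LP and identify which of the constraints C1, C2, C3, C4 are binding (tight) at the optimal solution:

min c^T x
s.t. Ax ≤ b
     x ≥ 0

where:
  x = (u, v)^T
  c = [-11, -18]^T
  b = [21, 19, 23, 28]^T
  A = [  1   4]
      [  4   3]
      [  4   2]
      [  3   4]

At u = 1, v = 5, compute slack b - a·x for each constraint:
  C1: 21 − 21 = 0  (binding)
  C2: 19 − 19 = 0  (binding)
  C3: 23 − 14 = 9  (slack)
  C4: 28 − 23 = 5  (slack)

Optimal: u = 1, v = 5
Binding: C1, C2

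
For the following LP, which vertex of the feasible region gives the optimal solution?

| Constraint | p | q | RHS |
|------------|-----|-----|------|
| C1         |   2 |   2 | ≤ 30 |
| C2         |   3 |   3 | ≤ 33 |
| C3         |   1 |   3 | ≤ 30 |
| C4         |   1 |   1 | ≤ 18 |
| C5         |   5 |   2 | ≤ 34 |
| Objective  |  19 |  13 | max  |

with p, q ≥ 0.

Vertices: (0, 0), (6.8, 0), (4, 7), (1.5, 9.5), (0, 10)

Evaluate the objective at each vertex of the feasible region:
  z(0, 0) = 0
  z(6.8, 0) = 129.2
  z(4, 7) = 167  ←
  z(1.5, 9.5) = 152
  z(0, 10) = 130
The maximum is at p = 4, q = 7.

(4, 7)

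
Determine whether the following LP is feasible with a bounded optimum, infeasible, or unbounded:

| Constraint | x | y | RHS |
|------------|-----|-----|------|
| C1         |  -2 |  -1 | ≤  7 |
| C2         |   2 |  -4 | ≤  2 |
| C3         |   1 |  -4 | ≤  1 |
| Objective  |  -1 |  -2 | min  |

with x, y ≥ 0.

Unbounded (objective can decrease without bound)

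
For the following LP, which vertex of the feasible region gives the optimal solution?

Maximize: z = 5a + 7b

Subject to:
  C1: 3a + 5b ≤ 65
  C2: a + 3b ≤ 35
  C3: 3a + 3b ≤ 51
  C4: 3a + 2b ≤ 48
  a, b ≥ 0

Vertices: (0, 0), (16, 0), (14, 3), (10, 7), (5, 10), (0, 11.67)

Evaluate the objective at each vertex of the feasible region:
  z(0, 0) = 0
  z(16, 0) = 80
  z(14, 3) = 91
  z(10, 7) = 99  ←
  z(5, 10) = 95
  z(0, 11.67) = 81.67
The maximum is at a = 10, b = 7.

(10, 7)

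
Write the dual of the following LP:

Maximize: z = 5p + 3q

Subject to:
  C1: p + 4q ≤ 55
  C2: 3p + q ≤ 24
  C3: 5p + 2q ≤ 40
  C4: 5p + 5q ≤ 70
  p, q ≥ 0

Primal max cᵀx s.t. Ax ≤ b, x ≥ 0  →  Dual min bᵀy s.t. Aᵀy ≥ c, y ≥ 0.

Minimize: z = 55y1 + 24y2 + 40y3 + 70y4

Subject to:
  y1 + 3y2 + 5y3 + 5y4 ≥ 5
  4y1 + y2 + 2y3 + 5y4 ≥ 3
  y1, y2, y3, y4 ≥ 0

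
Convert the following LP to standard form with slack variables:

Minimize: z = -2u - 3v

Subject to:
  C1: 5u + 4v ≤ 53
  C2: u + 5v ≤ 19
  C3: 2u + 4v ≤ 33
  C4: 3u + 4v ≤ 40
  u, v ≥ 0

min z = -2u - 3v

s.t.
  5u + 4v + s1 = 53
  u + 5v + s2 = 19
  2u + 4v + s3 = 33
  3u + 4v + s4 = 40
  u, v, s1, s2, s3, s4 ≥ 0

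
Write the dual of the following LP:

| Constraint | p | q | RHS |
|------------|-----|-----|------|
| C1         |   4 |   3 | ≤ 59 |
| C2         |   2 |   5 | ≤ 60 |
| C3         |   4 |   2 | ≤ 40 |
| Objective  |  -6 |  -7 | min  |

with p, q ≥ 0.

Primal min cᵀx s.t. Ax ≤ b, x ≥ 0  →  Dual max −bᵀy s.t. Aᵀy ≥ −c, y ≥ 0.

Maximize: z = -59y1 - 60y2 - 40y3

Subject to:
  4y1 + 2y2 + 4y3 ≥ 6
  3y1 + 5y2 + 2y3 ≥ 7
  y1, y2, y3 ≥ 0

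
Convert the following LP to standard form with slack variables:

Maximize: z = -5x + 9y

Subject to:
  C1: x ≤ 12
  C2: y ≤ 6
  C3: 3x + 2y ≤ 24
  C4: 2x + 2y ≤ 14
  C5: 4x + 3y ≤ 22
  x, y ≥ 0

max z = -5x + 9y

s.t.
  x + s1 = 12
  y + s2 = 6
  3x + 2y + s3 = 24
  2x + 2y + s4 = 14
  4x + 3y + s5 = 22
  x, y, s1, s2, s3, s4, s5 ≥ 0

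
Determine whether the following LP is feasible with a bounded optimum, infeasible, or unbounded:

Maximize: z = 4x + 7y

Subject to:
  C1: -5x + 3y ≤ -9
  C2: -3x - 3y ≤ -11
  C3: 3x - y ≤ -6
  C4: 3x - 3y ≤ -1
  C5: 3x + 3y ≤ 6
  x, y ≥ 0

Infeasible (no feasible solution exists)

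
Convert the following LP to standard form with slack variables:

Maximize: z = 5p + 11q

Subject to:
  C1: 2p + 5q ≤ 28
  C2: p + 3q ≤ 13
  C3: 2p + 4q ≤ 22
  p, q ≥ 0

max z = 5p + 11q

s.t.
  2p + 5q + s1 = 28
  p + 3q + s2 = 13
  2p + 4q + s3 = 22
  p, q, s1, s2, s3 ≥ 0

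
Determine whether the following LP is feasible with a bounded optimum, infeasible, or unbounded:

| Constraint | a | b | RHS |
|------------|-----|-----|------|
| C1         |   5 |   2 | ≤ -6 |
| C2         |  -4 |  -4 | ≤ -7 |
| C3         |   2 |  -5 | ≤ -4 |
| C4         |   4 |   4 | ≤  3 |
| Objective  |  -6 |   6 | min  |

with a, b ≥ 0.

Infeasible (no feasible solution exists)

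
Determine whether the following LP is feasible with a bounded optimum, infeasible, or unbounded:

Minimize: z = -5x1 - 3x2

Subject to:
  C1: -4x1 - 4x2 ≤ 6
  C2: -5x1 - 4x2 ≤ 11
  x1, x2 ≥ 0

Unbounded (objective can decrease without bound)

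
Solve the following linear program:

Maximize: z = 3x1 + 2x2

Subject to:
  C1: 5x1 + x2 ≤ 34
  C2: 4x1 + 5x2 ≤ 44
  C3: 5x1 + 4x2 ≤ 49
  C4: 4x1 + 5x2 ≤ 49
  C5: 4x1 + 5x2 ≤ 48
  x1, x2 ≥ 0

Evaluate the objective at each vertex of the feasible region:
  z(0, 0) = 0
  z(6.8, 0) = 20.4
  z(6, 4) = 26  ←
  z(0, 8.8) = 17.6
The maximum is at x1 = 6, x2 = 4.

x1 = 6, x2 = 4, z = 26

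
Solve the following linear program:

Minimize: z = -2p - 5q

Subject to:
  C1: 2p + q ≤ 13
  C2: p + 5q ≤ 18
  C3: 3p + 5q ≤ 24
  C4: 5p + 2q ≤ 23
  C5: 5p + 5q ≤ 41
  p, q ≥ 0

Evaluate the objective at each vertex of the feasible region:
  z(0, 0) = 0
  z(4.6, 0) = -9.2
  z(3.526, 2.684) = -20.47
  z(3, 3) = -21  ←
  z(0, 3.6) = -18
The minimum is at p = 3, q = 3.

p = 3, q = 3, z = -21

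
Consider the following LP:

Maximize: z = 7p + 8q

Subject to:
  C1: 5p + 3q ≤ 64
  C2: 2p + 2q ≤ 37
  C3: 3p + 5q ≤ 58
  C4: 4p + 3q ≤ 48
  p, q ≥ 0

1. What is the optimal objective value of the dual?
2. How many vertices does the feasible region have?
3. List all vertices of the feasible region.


1. 106
2. 4
3. (0, 0), (12, 0), (6, 8), (0, 11.6)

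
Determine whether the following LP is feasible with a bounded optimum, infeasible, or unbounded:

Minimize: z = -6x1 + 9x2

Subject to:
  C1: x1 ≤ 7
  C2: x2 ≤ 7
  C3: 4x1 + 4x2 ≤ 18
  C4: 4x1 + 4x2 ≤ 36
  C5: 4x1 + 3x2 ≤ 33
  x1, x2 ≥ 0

Feasible with a bounded optimal solution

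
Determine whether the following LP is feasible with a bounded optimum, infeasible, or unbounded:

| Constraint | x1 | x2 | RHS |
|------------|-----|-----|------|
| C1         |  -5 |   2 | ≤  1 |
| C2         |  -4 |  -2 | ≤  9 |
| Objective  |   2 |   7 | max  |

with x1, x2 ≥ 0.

Unbounded (objective can increase without bound)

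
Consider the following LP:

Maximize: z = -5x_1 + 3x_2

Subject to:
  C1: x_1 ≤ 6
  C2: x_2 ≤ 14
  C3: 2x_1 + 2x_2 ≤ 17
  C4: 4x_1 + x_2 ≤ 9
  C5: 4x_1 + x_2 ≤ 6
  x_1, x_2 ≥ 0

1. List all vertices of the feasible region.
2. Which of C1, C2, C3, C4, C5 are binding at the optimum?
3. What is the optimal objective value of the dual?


1. (0, 0), (1.5, 0), (0, 6)
2. C5
3. 18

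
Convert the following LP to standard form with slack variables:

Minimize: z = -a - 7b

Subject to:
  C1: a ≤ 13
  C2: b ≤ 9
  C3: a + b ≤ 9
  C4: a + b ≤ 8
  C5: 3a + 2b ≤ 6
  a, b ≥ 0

min z = -a - 7b

s.t.
  a + s1 = 13
  b + s2 = 9
  a + b + s3 = 9
  a + b + s4 = 8
  3a + 2b + s5 = 6
  a, b, s1, s2, s3, s4, s5 ≥ 0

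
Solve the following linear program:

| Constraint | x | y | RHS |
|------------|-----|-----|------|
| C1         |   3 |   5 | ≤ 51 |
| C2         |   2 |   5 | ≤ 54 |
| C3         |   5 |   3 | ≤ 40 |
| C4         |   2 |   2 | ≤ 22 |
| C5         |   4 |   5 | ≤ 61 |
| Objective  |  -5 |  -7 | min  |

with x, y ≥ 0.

Evaluate the objective at each vertex of the feasible region:
  z(0, 0) = 0
  z(8, 0) = -40
  z(3.5, 7.5) = -70
  z(2, 9) = -73  ←
  z(0, 10.2) = -71.4
The minimum is at x = 2, y = 9.

x = 2, y = 9, z = -73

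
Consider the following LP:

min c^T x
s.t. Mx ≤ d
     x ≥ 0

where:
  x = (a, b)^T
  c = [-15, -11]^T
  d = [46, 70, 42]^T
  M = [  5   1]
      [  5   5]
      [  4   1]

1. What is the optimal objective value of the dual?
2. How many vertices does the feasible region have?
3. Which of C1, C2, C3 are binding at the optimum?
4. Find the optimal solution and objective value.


1. -186
2. 4
3. C1, C2
4. a = 8, b = 6, z = -186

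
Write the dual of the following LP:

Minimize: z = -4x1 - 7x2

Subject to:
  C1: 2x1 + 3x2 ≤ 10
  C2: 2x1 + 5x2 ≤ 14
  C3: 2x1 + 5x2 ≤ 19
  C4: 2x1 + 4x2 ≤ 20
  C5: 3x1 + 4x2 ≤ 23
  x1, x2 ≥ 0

Primal min cᵀx s.t. Ax ≤ b, x ≥ 0  →  Dual max −bᵀy s.t. Aᵀy ≥ −c, y ≥ 0.

Maximize: z = -10y1 - 14y2 - 19y3 - 20y4 - 23y5

Subject to:
  2y1 + 2y2 + 2y3 + 2y4 + 3y5 ≥ 4
  3y1 + 5y2 + 5y3 + 4y4 + 4y5 ≥ 7
  y1, y2, y3, y4, y5 ≥ 0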